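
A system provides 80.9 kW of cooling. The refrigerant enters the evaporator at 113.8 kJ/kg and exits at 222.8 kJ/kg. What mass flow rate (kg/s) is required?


dh = 222.8 - 113.8 = 109.0 kJ/kg
m_dot = Q / dh = 80.9 / 109.0 = 0.7422 kg/s

0.7422


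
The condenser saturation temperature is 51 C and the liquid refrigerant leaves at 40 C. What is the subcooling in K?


Subcooling = T_cond - T_liquid
Subcooling = 51 - 40
Subcooling = 11 K

11


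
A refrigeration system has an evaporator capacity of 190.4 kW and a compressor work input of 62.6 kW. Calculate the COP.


COP = Q_evap / W
COP = 190.4 / 62.6
COP = 3.042

3.042


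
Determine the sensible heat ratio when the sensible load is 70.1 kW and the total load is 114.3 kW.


SHR = Q_sensible / Q_total
SHR = 70.1 / 114.3
SHR = 0.613

0.613


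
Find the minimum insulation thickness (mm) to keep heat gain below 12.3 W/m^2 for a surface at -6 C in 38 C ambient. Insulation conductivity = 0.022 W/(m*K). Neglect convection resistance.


dT = 38 - (-6) = 44 K
thickness = k * dT / q_max * 1000
thickness = 0.022 * 44 / 12.3 * 1000
thickness = 78.7 mm

78.7


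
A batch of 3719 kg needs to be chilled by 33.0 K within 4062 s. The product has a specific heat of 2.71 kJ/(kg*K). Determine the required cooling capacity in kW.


Q = m * cp * dT / t
Q = 3719 * 2.71 * 33.0 / 4062
Q = 81.878 kW

81.878


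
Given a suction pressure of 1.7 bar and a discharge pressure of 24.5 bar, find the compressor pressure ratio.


PR = P_high / P_low
PR = 24.5 / 1.7
PR = 14.412

14.412


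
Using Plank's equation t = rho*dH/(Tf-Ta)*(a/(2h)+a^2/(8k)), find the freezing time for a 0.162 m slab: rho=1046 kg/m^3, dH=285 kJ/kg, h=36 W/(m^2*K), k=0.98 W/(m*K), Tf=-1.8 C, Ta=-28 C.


dT = -1.8 - (-28) = 26.2 K
term1 = a/(2h) = 0.162/(2*36) = 0.00225
term2 = a^2/(8k) = 0.162^2/(8*0.98) = 0.00334744898
t = rho*dH*1000/dT * (term1 + term2)
t = 1046*285*1000/26.2 * (0.00225 + 0.00334744898)
t = 63689 s

63689


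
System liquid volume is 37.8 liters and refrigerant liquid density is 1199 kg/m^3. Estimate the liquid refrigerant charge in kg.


Charge = V * rho / 1000
Charge = 37.8 * 1199 / 1000
Charge = 45.32 kg

45.32


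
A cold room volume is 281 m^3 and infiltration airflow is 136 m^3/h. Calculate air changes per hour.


ACH = flow / volume
ACH = 136 / 281
ACH = 0.484

0.484


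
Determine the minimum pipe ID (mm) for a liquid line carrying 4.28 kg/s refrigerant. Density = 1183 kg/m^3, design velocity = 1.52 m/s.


A = m_dot / (rho * v) = 4.28 / (1183 * 1.52) = 0.002380210882 m^2
d = sqrt(4*A/pi) * 1000
d = 55.1 mm

55.1


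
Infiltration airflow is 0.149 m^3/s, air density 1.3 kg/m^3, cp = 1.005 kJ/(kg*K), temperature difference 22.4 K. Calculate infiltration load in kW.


Q = V_dot * rho * cp * dT
Q = 0.149 * 1.3 * 1.005 * 22.4
Q = 4.361 kW

4.361


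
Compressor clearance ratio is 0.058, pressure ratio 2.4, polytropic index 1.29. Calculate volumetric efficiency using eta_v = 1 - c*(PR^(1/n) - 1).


PR^(1/n) = 2.4^(1/1.29) = 1.97123044
eta_v = 1 - 0.058 * (1.97123044 - 1)
eta_v = 0.9437

0.9437


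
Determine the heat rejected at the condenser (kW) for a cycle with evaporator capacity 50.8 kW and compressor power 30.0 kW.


Q_cond = Q_evap + W
Q_cond = 50.8 + 30.0
Q_cond = 80.8 kW

80.8


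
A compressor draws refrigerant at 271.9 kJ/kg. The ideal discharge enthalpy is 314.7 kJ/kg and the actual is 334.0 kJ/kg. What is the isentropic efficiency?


dh_ideal = 314.7 - 271.9 = 42.8 kJ/kg
dh_actual = 334.0 - 271.9 = 62.1 kJ/kg
eta_s = dh_ideal / dh_actual = 42.8 / 62.1
eta_s = 0.6892

0.6892


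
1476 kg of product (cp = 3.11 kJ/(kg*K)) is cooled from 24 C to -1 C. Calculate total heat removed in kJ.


dT = 24 - (-1) = 25 K
Q = m * cp * dT = 1476 * 3.11 * 25
Q = 114759 kJ

114759


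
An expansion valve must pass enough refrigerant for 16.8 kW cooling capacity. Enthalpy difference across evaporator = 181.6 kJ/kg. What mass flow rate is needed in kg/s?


m_dot = Q / dh
m_dot = 16.8 / 181.6
m_dot = 0.0925 kg/s

0.0925


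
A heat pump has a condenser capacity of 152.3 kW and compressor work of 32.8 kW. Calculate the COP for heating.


COP_hp = Q_cond / W
COP_hp = 152.3 / 32.8
COP_hp = 4.643

4.643


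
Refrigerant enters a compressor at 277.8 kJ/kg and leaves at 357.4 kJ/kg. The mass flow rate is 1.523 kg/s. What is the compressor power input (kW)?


dh = 357.4 - 277.8 = 79.6 kJ/kg
W = m_dot * dh = 1.523 * 79.6 = 121.23 kW

121.23


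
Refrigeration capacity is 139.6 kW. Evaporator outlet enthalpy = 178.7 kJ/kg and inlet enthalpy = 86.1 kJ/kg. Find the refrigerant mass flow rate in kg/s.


dh = 178.7 - 86.1 = 92.6 kJ/kg
m_dot = Q / dh = 139.6 / 92.6 = 1.5076 kg/s

1.5076


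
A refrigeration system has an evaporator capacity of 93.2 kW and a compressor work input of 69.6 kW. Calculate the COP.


COP = Q_evap / W
COP = 93.2 / 69.6
COP = 1.339

1.339


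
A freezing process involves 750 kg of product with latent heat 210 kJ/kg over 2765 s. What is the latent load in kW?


Q_lat = m * h_fg / t
Q_lat = 750 * 210 / 2765
Q_lat = 56.96 kW

56.96


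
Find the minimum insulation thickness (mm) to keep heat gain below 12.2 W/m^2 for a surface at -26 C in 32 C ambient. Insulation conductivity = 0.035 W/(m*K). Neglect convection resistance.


dT = 32 - (-26) = 58 K
thickness = k * dT / q_max * 1000
thickness = 0.035 * 58 / 12.2 * 1000
thickness = 166.4 mm

166.4


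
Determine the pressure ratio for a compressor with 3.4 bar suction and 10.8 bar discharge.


PR = P_high / P_low
PR = 10.8 / 3.4
PR = 3.176

3.176


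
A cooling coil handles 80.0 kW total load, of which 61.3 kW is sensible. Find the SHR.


SHR = Q_sensible / Q_total
SHR = 61.3 / 80.0
SHR = 0.766

0.766


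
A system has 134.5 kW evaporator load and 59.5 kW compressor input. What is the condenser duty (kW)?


Q_cond = Q_evap + W
Q_cond = 134.5 + 59.5
Q_cond = 194.0 kW

194.0


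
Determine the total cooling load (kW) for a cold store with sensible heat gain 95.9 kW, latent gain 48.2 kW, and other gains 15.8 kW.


Q_total = Q_s + Q_l + Q_misc
Q_total = 95.9 + 48.2 + 15.8
Q_total = 159.9 kW

159.9


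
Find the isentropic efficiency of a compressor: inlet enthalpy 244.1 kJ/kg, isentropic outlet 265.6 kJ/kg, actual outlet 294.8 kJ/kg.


dh_ideal = 265.6 - 244.1 = 21.5 kJ/kg
dh_actual = 294.8 - 244.1 = 50.7 kJ/kg
eta_s = dh_ideal / dh_actual = 21.5 / 50.7
eta_s = 0.4241

0.4241


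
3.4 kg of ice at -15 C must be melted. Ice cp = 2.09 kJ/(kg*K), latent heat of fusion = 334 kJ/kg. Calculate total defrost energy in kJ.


Sensible heat = cp * dT = 2.09 * 15 = 31.35 kJ/kg
Total per kg = 31.35 + 334 = 365.35 kJ/kg
Q = m * total = 3.4 * 365.35
Q = 1242.2 kJ

1242.2


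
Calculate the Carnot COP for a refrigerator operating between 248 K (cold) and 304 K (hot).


dT = 304 - 248 = 56 K
COP_carnot = T_cold / dT = 248 / 56
COP_carnot = 4.429

4.429


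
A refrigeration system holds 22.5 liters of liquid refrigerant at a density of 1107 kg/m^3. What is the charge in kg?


Charge = V * rho / 1000
Charge = 22.5 * 1107 / 1000
Charge = 24.91 kg

24.91


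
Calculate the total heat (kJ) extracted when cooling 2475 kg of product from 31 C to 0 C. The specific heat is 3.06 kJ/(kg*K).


dT = 31 - (0) = 31 K
Q = m * cp * dT = 2475 * 3.06 * 31
Q = 234779 kJ

234779


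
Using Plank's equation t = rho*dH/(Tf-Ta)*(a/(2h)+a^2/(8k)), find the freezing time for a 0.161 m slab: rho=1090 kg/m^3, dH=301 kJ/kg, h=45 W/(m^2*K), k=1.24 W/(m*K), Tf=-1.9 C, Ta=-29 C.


dT = -1.9 - (-29) = 27.1 K
term1 = a/(2h) = 0.161/(2*45) = 0.001788888889
term2 = a^2/(8k) = 0.161^2/(8*1.24) = 0.002613004032
t = rho*dH*1000/dT * (term1 + term2)
t = 1090*301*1000/27.1 * (0.001788888889 + 0.002613004032)
t = 53292 s

53292


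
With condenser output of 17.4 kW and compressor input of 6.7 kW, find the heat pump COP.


COP_hp = Q_cond / W
COP_hp = 17.4 / 6.7
COP_hp = 2.597

2.597


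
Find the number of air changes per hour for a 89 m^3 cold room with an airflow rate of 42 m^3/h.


ACH = flow / volume
ACH = 42 / 89
ACH = 0.472

0.472


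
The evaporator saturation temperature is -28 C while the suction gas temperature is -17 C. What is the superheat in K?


Superheat = T_suction - T_evap
Superheat = -17 - (-28)
Superheat = 11 K

11


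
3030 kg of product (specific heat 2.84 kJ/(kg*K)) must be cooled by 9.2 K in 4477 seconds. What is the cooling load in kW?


Q = m * cp * dT / t
Q = 3030 * 2.84 * 9.2 / 4477
Q = 17.683 kW

17.683


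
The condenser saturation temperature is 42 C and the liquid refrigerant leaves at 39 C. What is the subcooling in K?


Subcooling = T_cond - T_liquid
Subcooling = 42 - 39
Subcooling = 3 K

3


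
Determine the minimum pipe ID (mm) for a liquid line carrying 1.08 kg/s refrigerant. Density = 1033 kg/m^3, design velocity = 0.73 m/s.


A = m_dot / (rho * v) = 1.08 / (1033 * 0.73) = 0.001432189792 m^2
d = sqrt(4*A/pi) * 1000
d = 42.7 mm

42.7


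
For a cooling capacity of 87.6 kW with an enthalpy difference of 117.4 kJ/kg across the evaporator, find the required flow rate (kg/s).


m_dot = Q / dh
m_dot = 87.6 / 117.4
m_dot = 0.7462 kg/s

0.7462


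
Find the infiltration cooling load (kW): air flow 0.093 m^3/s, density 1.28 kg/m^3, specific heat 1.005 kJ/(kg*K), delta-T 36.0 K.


Q = V_dot * rho * cp * dT
Q = 0.093 * 1.28 * 1.005 * 36.0
Q = 4.307 kW

4.307


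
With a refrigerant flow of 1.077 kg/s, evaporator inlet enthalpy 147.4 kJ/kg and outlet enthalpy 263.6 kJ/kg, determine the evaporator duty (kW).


dh = 263.6 - 147.4 = 116.2 kJ/kg
Q_evap = m_dot * dh = 1.077 * 116.2
Q_evap = 125.15 kW

125.15


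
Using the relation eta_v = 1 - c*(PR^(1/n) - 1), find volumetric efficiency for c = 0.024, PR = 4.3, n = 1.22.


PR^(1/n) = 4.3^(1/1.22) = 3.3054945
eta_v = 1 - 0.024 * (3.3054945 - 1)
eta_v = 0.9447

0.9447


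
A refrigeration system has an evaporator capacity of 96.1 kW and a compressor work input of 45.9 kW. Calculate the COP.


COP = Q_evap / W
COP = 96.1 / 45.9
COP = 2.094

2.094


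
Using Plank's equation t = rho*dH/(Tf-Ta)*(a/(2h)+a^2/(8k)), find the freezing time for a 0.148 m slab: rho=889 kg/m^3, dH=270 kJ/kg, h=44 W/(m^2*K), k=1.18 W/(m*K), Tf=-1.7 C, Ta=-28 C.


dT = -1.7 - (-28) = 26.3 K
term1 = a/(2h) = 0.148/(2*44) = 0.001681818182
term2 = a^2/(8k) = 0.148^2/(8*1.18) = 0.002320338983
t = rho*dH*1000/dT * (term1 + term2)
t = 889*270*1000/26.3 * (0.001681818182 + 0.002320338983)
t = 36526 s

36526


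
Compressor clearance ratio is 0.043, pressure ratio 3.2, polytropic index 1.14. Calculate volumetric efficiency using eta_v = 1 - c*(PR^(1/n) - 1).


PR^(1/n) = 3.2^(1/1.14) = 2.77404828
eta_v = 1 - 0.043 * (2.77404828 - 1)
eta_v = 0.9237

0.9237


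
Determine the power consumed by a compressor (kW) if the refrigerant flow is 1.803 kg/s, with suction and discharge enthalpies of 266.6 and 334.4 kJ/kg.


dh = 334.4 - 266.6 = 67.8 kJ/kg
W = m_dot * dh = 1.803 * 67.8 = 122.24 kW

122.24


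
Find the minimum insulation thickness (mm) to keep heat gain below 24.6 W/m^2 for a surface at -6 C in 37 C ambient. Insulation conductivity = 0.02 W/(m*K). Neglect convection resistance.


dT = 37 - (-6) = 43 K
thickness = k * dT / q_max * 1000
thickness = 0.02 * 43 / 24.6 * 1000
thickness = 35.0 mm

35.0


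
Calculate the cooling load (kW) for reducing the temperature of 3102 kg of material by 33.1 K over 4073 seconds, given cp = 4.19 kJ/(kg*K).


Q = m * cp * dT / t
Q = 3102 * 4.19 * 33.1 / 4073
Q = 105.626 kW

105.626


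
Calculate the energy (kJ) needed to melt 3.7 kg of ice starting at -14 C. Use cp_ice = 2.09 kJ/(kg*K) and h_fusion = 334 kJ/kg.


Sensible heat = cp * dT = 2.09 * 14 = 29.26 kJ/kg
Total per kg = 29.26 + 334 = 363.26 kJ/kg
Q = m * total = 3.7 * 363.26
Q = 1344.1 kJ

1344.1


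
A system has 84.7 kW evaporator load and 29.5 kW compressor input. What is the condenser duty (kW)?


Q_cond = Q_evap + W
Q_cond = 84.7 + 29.5
Q_cond = 114.2 kW

114.2


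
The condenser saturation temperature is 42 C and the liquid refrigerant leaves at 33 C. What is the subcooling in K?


Subcooling = T_cond - T_liquid
Subcooling = 42 - 33
Subcooling = 9 K

9


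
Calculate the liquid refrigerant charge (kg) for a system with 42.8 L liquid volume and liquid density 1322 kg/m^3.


Charge = V * rho / 1000
Charge = 42.8 * 1322 / 1000
Charge = 56.58 kg

56.58


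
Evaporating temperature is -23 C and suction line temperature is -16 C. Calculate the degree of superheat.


Superheat = T_suction - T_evap
Superheat = -16 - (-23)
Superheat = 7 K

7


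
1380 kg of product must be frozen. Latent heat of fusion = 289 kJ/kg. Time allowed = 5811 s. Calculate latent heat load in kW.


Q_lat = m * h_fg / t
Q_lat = 1380 * 289 / 5811
Q_lat = 68.63 kW

68.63


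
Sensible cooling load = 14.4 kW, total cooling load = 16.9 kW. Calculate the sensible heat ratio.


SHR = Q_sensible / Q_total
SHR = 14.4 / 16.9
SHR = 0.852

0.852


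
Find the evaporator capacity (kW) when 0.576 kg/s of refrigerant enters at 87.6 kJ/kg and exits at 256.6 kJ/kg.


dh = 256.6 - 87.6 = 169.0 kJ/kg
Q_evap = m_dot * dh = 0.576 * 169.0
Q_evap = 97.34 kW

97.34


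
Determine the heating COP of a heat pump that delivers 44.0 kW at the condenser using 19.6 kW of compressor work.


COP_hp = Q_cond / W
COP_hp = 44.0 / 19.6
COP_hp = 2.245

2.245


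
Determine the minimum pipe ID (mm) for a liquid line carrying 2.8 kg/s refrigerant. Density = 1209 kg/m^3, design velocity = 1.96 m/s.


A = m_dot / (rho * v) = 2.8 / (1209 * 1.96) = 0.001181614085 m^2
d = sqrt(4*A/pi) * 1000
d = 38.8 mm

38.8


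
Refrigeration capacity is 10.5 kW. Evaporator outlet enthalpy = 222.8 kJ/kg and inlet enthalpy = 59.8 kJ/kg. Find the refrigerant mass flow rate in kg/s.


dh = 222.8 - 59.8 = 163.0 kJ/kg
m_dot = Q / dh = 10.5 / 163.0 = 0.0644 kg/s

0.0644


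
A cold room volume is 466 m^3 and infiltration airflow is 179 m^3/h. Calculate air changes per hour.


ACH = flow / volume
ACH = 179 / 466
ACH = 0.384

0.384


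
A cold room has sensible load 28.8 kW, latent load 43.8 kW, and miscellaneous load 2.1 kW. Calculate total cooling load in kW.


Q_total = Q_s + Q_l + Q_misc
Q_total = 28.8 + 43.8 + 2.1
Q_total = 74.7 kW

74.7


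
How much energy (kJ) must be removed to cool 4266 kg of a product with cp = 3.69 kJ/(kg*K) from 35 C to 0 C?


dT = 35 - (0) = 35 K
Q = m * cp * dT = 4266 * 3.69 * 35
Q = 550954 kJ

550954


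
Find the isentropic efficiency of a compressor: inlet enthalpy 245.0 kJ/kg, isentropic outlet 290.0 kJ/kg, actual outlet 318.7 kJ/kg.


dh_ideal = 290.0 - 245.0 = 45.0 kJ/kg
dh_actual = 318.7 - 245.0 = 73.7 kJ/kg
eta_s = dh_ideal / dh_actual = 45.0 / 73.7
eta_s = 0.6106

0.6106


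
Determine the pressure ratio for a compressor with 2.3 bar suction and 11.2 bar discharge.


PR = P_high / P_low
PR = 11.2 / 2.3
PR = 4.87

4.87


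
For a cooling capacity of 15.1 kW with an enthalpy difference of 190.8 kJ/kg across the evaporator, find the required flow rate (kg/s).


m_dot = Q / dh
m_dot = 15.1 / 190.8
m_dot = 0.0791 kg/s

0.0791


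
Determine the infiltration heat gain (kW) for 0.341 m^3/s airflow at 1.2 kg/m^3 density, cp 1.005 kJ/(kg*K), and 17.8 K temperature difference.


Q = V_dot * rho * cp * dT
Q = 0.341 * 1.2 * 1.005 * 17.8
Q = 7.32 kW

7.32


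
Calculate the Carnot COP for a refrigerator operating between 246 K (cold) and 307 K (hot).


dT = 307 - 246 = 61 K
COP_carnot = T_cold / dT = 246 / 61
COP_carnot = 4.033

4.033


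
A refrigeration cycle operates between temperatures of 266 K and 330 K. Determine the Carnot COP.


dT = 330 - 266 = 64 K
COP_carnot = T_cold / dT = 266 / 64
COP_carnot = 4.156

4.156


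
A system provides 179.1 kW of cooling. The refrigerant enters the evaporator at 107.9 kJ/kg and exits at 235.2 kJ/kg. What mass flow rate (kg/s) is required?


dh = 235.2 - 107.9 = 127.3 kJ/kg
m_dot = Q / dh = 179.1 / 127.3 = 1.4069 kg/s

1.4069


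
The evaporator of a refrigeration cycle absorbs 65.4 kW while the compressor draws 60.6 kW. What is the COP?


COP = Q_evap / W
COP = 65.4 / 60.6
COP = 1.079

1.079


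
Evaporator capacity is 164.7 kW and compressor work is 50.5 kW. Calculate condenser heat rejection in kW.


Q_cond = Q_evap + W
Q_cond = 164.7 + 50.5
Q_cond = 215.2 kW

215.2


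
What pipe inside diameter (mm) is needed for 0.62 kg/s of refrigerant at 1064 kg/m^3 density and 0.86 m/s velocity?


A = m_dot / (rho * v) = 0.62 / (1064 * 0.86) = 0.000677566008 m^2
d = sqrt(4*A/pi) * 1000
d = 29.4 mm

29.4


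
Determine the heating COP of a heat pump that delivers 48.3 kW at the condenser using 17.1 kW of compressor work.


COP_hp = Q_cond / W
COP_hp = 48.3 / 17.1
COP_hp = 2.825

2.825


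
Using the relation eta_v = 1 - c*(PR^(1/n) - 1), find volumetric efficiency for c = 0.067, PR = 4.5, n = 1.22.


PR^(1/n) = 4.5^(1/1.22) = 3.43099506
eta_v = 1 - 0.067 * (3.43099506 - 1)
eta_v = 0.8371

0.8371


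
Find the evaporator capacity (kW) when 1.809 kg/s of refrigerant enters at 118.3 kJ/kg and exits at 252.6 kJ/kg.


dh = 252.6 - 118.3 = 134.3 kJ/kg
Q_evap = m_dot * dh = 1.809 * 134.3
Q_evap = 242.95 kW

242.95


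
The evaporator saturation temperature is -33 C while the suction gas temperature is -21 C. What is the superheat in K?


Superheat = T_suction - T_evap
Superheat = -21 - (-33)
Superheat = 12 K

12


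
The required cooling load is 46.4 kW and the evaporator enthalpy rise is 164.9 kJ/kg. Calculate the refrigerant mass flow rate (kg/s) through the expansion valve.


m_dot = Q / dh
m_dot = 46.4 / 164.9
m_dot = 0.2814 kg/s

0.2814


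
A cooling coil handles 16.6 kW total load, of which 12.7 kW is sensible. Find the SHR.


SHR = Q_sensible / Q_total
SHR = 12.7 / 16.6
SHR = 0.765

0.765


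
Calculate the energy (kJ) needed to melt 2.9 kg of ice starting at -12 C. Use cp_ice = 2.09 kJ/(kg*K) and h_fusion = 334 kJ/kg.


Sensible heat = cp * dT = 2.09 * 12 = 25.08 kJ/kg
Total per kg = 25.08 + 334 = 359.08 kJ/kg
Q = m * total = 2.9 * 359.08
Q = 1041.3 kJ

1041.3


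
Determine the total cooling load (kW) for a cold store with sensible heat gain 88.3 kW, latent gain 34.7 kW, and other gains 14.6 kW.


Q_total = Q_s + Q_l + Q_misc
Q_total = 88.3 + 34.7 + 14.6
Q_total = 137.6 kW

137.6


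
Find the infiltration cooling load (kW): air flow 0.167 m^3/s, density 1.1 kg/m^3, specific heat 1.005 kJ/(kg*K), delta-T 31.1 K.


Q = V_dot * rho * cp * dT
Q = 0.167 * 1.1 * 1.005 * 31.1
Q = 5.742 kW

5.742


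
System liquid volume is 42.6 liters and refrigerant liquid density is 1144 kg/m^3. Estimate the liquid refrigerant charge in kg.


Charge = V * rho / 1000
Charge = 42.6 * 1144 / 1000
Charge = 48.73 kg

48.73


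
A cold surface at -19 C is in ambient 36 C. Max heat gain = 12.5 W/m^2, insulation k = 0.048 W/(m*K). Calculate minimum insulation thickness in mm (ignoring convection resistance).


dT = 36 - (-19) = 55 K
thickness = k * dT / q_max * 1000
thickness = 0.048 * 55 / 12.5 * 1000
thickness = 211.2 mm

211.2


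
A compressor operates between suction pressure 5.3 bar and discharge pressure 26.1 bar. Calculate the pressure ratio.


PR = P_high / P_low
PR = 26.1 / 5.3
PR = 4.925

4.925


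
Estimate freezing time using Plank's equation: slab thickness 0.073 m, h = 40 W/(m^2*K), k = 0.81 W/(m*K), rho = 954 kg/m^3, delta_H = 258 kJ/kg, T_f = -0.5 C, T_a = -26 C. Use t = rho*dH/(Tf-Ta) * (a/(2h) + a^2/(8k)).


dT = -0.5 - (-26) = 25.5 K
term1 = a/(2h) = 0.073/(2*40) = 0.0009125
term2 = a^2/(8k) = 0.073^2/(8*0.81) = 0.0008223765432
t = rho*dH*1000/dT * (term1 + term2)
t = 954*258*1000/25.5 * (0.0009125 + 0.0008223765432)
t = 16745 s

16745


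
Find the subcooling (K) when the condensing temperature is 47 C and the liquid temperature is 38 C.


Subcooling = T_cond - T_liquid
Subcooling = 47 - 38
Subcooling = 9 K

9


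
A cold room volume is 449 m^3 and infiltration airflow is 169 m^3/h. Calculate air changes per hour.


ACH = flow / volume
ACH = 169 / 449
ACH = 0.376

0.376


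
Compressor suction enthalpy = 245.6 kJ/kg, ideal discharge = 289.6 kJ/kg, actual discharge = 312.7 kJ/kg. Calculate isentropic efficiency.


dh_ideal = 289.6 - 245.6 = 44.0 kJ/kg
dh_actual = 312.7 - 245.6 = 67.1 kJ/kg
eta_s = dh_ideal / dh_actual = 44.0 / 67.1
eta_s = 0.6557

0.6557


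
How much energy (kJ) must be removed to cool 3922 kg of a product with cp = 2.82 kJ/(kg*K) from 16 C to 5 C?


dT = 16 - (5) = 11 K
Q = m * cp * dT = 3922 * 2.82 * 11
Q = 121660 kJ

121660


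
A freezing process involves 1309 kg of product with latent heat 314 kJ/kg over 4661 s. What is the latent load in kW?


Q_lat = m * h_fg / t
Q_lat = 1309 * 314 / 4661
Q_lat = 88.18 kW

88.18


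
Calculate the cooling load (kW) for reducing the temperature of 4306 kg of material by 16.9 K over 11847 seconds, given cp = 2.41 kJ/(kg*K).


Q = m * cp * dT / t
Q = 4306 * 2.41 * 16.9 / 11847
Q = 14.804 kW

14.804


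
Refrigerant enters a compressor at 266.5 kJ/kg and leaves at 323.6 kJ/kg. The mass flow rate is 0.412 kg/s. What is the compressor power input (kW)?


dh = 323.6 - 266.5 = 57.1 kJ/kg
W = m_dot * dh = 0.412 * 57.1 = 23.53 kW

23.53


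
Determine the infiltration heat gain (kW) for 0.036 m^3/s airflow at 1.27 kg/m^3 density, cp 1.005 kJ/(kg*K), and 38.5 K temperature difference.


Q = V_dot * rho * cp * dT
Q = 0.036 * 1.27 * 1.005 * 38.5
Q = 1.769 kW

1.769


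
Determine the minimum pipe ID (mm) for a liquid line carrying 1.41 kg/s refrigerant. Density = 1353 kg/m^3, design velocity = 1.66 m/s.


A = m_dot / (rho * v) = 1.41 / (1353 * 1.66) = 0.0006277883151 m^2
d = sqrt(4*A/pi) * 1000
d = 28.3 mm

28.3


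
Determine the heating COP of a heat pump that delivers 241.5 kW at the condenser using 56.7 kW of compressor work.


COP_hp = Q_cond / W
COP_hp = 241.5 / 56.7
COP_hp = 4.259

4.259


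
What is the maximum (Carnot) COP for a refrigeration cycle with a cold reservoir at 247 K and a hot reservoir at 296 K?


dT = 296 - 247 = 49 K
COP_carnot = T_cold / dT = 247 / 49
COP_carnot = 5.041

5.041


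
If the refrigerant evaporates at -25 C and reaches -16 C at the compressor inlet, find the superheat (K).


Superheat = T_suction - T_evap
Superheat = -16 - (-25)
Superheat = 9 K

9


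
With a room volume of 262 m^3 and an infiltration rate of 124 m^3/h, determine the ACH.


ACH = flow / volume
ACH = 124 / 262
ACH = 0.473

0.473


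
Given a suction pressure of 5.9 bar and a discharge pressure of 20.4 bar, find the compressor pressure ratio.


PR = P_high / P_low
PR = 20.4 / 5.9
PR = 3.458

3.458


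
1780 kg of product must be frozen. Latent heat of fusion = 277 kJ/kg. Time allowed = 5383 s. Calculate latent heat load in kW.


Q_lat = m * h_fg / t
Q_lat = 1780 * 277 / 5383
Q_lat = 91.6 kW

91.6


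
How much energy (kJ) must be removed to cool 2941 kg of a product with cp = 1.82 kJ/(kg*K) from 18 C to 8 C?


dT = 18 - (8) = 10 K
Q = m * cp * dT = 2941 * 1.82 * 10
Q = 53526 kJ

53526


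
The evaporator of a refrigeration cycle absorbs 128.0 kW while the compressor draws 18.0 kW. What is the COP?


COP = Q_evap / W
COP = 128.0 / 18.0
COP = 7.111

7.111


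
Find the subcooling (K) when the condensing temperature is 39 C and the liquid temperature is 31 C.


Subcooling = T_cond - T_liquid
Subcooling = 39 - 31
Subcooling = 8 K

8


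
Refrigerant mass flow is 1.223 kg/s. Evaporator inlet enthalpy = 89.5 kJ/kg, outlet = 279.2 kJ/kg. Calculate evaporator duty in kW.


dh = 279.2 - 89.5 = 189.7 kJ/kg
Q_evap = m_dot * dh = 1.223 * 189.7
Q_evap = 232.0 kW

232.0


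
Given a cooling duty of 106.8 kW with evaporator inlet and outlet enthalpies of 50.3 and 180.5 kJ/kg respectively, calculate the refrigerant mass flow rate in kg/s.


dh = 180.5 - 50.3 = 130.2 kJ/kg
m_dot = Q / dh = 106.8 / 130.2 = 0.8203 kg/s

0.8203


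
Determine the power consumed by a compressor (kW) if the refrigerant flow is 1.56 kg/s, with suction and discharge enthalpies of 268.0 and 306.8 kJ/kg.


dh = 306.8 - 268.0 = 38.8 kJ/kg
W = m_dot * dh = 1.56 * 38.8 = 60.53 kW

60.53


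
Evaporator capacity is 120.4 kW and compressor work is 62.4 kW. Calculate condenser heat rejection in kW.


Q_cond = Q_evap + W
Q_cond = 120.4 + 62.4
Q_cond = 182.8 kW

182.8


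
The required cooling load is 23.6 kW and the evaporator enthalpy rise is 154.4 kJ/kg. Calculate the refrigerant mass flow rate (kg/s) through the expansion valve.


m_dot = Q / dh
m_dot = 23.6 / 154.4
m_dot = 0.1528 kg/s

0.1528


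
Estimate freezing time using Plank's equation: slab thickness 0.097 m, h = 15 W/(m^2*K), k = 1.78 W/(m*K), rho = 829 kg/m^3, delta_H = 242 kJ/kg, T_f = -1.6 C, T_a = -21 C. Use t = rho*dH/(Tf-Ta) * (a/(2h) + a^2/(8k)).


dT = -1.6 - (-21) = 19.4 K
term1 = a/(2h) = 0.097/(2*15) = 0.003233333333
term2 = a^2/(8k) = 0.097^2/(8*1.78) = 0.000660744382
t = rho*dH*1000/dT * (term1 + term2)
t = 829*242*1000/19.4 * (0.003233333333 + 0.000660744382)
t = 40269 s

40269


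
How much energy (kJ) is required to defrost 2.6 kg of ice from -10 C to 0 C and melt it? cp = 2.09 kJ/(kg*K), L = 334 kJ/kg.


Sensible heat = cp * dT = 2.09 * 10 = 20.9 kJ/kg
Total per kg = 20.9 + 334 = 354.9 kJ/kg
Q = m * total = 2.6 * 354.9
Q = 922.7 kJ

922.7


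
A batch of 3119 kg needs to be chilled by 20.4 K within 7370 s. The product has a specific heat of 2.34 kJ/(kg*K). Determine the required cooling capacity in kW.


Q = m * cp * dT / t
Q = 3119 * 2.34 * 20.4 / 7370
Q = 20.202 kW

20.202


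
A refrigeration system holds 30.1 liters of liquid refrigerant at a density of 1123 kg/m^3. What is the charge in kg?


Charge = V * rho / 1000
Charge = 30.1 * 1123 / 1000
Charge = 33.8 kg

33.8


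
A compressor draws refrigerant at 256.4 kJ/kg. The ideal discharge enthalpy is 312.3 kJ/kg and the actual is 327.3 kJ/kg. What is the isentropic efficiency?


dh_ideal = 312.3 - 256.4 = 55.9 kJ/kg
dh_actual = 327.3 - 256.4 = 70.9 kJ/kg
eta_s = dh_ideal / dh_actual = 55.9 / 70.9
eta_s = 0.7884

0.7884


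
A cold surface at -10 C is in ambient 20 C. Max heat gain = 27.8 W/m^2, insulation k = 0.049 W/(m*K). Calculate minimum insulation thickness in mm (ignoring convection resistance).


dT = 20 - (-10) = 30 K
thickness = k * dT / q_max * 1000
thickness = 0.049 * 30 / 27.8 * 1000
thickness = 52.9 mm

52.9


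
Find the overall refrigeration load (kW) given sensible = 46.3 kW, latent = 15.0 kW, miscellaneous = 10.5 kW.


Q_total = Q_s + Q_l + Q_misc
Q_total = 46.3 + 15.0 + 10.5
Q_total = 71.8 kW

71.8


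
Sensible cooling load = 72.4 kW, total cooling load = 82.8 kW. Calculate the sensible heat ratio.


SHR = Q_sensible / Q_total
SHR = 72.4 / 82.8
SHR = 0.874

0.874


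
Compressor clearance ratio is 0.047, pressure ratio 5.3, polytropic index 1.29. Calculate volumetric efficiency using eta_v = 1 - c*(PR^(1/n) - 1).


PR^(1/n) = 5.3^(1/1.29) = 3.64295799
eta_v = 1 - 0.047 * (3.64295799 - 1)
eta_v = 0.8758

0.8758


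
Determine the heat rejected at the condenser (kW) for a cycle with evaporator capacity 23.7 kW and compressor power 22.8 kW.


Q_cond = Q_evap + W
Q_cond = 23.7 + 22.8
Q_cond = 46.5 kW

46.5


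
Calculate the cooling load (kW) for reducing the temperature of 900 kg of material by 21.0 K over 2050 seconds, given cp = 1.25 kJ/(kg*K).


Q = m * cp * dT / t
Q = 900 * 1.25 * 21.0 / 2050
Q = 11.524 kW

11.524


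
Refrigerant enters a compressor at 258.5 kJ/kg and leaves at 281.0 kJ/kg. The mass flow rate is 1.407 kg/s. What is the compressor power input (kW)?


dh = 281.0 - 258.5 = 22.5 kJ/kg
W = m_dot * dh = 1.407 * 22.5 = 31.66 kW

31.66


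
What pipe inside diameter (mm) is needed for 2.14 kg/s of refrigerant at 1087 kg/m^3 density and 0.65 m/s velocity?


A = m_dot / (rho * v) = 2.14 / (1087 * 0.65) = 0.003028801925 m^2
d = sqrt(4*A/pi) * 1000
d = 62.1 mm

62.1


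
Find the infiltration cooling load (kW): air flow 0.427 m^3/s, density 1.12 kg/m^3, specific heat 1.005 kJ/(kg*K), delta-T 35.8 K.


Q = V_dot * rho * cp * dT
Q = 0.427 * 1.12 * 1.005 * 35.8
Q = 17.207 kW

17.207


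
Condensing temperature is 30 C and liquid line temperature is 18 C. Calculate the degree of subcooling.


Subcooling = T_cond - T_liquid
Subcooling = 30 - 18
Subcooling = 12 K

12


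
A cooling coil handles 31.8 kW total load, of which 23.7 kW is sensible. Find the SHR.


SHR = Q_sensible / Q_total
SHR = 23.7 / 31.8
SHR = 0.745

0.745


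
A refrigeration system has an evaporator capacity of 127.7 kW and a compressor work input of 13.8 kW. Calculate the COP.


COP = Q_evap / W
COP = 127.7 / 13.8
COP = 9.254

9.254


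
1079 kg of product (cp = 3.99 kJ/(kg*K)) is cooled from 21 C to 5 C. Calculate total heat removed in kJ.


dT = 21 - (5) = 16 K
Q = m * cp * dT = 1079 * 3.99 * 16
Q = 68883 kJ

68883


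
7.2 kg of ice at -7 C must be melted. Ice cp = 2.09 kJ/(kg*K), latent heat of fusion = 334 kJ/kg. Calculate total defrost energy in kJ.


Sensible heat = cp * dT = 2.09 * 7 = 14.63 kJ/kg
Total per kg = 14.63 + 334 = 348.63 kJ/kg
Q = m * total = 7.2 * 348.63
Q = 2510.1 kJ

2510.1


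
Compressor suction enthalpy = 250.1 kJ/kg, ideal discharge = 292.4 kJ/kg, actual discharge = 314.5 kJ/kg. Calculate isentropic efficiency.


dh_ideal = 292.4 - 250.1 = 42.3 kJ/kg
dh_actual = 314.5 - 250.1 = 64.4 kJ/kg
eta_s = dh_ideal / dh_actual = 42.3 / 64.4
eta_s = 0.6568

0.6568


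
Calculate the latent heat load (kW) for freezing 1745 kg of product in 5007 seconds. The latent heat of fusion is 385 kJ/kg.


Q_lat = m * h_fg / t
Q_lat = 1745 * 385 / 5007
Q_lat = 134.18 kW

134.18


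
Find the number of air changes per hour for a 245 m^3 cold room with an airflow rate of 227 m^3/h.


ACH = flow / volume
ACH = 227 / 245
ACH = 0.927

0.927


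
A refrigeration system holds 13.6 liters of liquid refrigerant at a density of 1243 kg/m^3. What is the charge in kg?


Charge = V * rho / 1000
Charge = 13.6 * 1243 / 1000
Charge = 16.9 kg

16.9


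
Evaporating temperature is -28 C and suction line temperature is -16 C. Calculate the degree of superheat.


Superheat = T_suction - T_evap
Superheat = -16 - (-28)
Superheat = 12 K

12


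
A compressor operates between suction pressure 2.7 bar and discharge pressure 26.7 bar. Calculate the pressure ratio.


PR = P_high / P_low
PR = 26.7 / 2.7
PR = 9.889

9.889


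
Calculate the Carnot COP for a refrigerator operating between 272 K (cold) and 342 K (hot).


dT = 342 - 272 = 70 K
COP_carnot = T_cold / dT = 272 / 70
COP_carnot = 3.886

3.886


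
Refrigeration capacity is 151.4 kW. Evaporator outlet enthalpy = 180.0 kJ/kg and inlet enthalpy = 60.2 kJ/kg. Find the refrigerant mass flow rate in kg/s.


dh = 180.0 - 60.2 = 119.8 kJ/kg
m_dot = Q / dh = 151.4 / 119.8 = 1.2638 kg/s

1.2638


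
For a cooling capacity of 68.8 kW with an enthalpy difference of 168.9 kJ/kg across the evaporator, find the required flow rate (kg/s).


m_dot = Q / dh
m_dot = 68.8 / 168.9
m_dot = 0.4073 kg/s

0.4073


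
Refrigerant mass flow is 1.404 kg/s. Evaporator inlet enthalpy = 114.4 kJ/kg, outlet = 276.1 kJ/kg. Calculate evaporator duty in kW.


dh = 276.1 - 114.4 = 161.7 kJ/kg
Q_evap = m_dot * dh = 1.404 * 161.7
Q_evap = 227.03 kW

227.03


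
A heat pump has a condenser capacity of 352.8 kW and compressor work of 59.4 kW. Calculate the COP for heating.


COP_hp = Q_cond / W
COP_hp = 352.8 / 59.4
COP_hp = 5.939

5.939


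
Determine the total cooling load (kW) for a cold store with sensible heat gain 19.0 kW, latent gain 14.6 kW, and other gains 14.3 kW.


Q_total = Q_s + Q_l + Q_misc
Q_total = 19.0 + 14.6 + 14.3
Q_total = 47.9 kW

47.9


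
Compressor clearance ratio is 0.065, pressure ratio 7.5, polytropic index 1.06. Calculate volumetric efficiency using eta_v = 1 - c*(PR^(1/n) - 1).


PR^(1/n) = 7.5^(1/1.06) = 6.69159262
eta_v = 1 - 0.065 * (6.69159262 - 1)
eta_v = 0.63

0.63


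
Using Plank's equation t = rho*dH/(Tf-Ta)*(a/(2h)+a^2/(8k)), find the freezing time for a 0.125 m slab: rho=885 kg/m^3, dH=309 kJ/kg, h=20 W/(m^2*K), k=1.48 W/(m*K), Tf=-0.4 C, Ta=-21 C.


dT = -0.4 - (-21) = 20.6 K
term1 = a/(2h) = 0.125/(2*20) = 0.003125
term2 = a^2/(8k) = 0.125^2/(8*1.48) = 0.001319679054
t = rho*dH*1000/dT * (term1 + term2)
t = 885*309*1000/20.6 * (0.003125 + 0.001319679054)
t = 59003 s

59003


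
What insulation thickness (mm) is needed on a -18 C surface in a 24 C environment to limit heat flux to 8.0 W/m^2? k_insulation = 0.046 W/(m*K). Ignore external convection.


dT = 24 - (-18) = 42 K
thickness = k * dT / q_max * 1000
thickness = 0.046 * 42 / 8.0 * 1000
thickness = 241.5 mm

241.5


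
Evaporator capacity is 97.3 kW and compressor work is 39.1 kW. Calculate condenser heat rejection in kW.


Q_cond = Q_evap + W
Q_cond = 97.3 + 39.1
Q_cond = 136.4 kW

136.4


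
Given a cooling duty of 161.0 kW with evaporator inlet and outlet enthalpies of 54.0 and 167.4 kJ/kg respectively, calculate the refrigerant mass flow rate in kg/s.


dh = 167.4 - 54.0 = 113.4 kJ/kg
m_dot = Q / dh = 161.0 / 113.4 = 1.4198 kg/s

1.4198


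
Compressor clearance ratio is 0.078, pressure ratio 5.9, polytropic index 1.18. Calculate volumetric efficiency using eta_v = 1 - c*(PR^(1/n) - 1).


PR^(1/n) = 5.9^(1/1.18) = 4.50053783
eta_v = 1 - 0.078 * (4.50053783 - 1)
eta_v = 0.727

0.727


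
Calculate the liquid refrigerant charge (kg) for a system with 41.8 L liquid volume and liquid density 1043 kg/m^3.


Charge = V * rho / 1000
Charge = 41.8 * 1043 / 1000
Charge = 43.6 kg

43.6


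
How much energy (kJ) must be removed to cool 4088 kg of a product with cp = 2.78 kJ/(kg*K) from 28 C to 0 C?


dT = 28 - (0) = 28 K
Q = m * cp * dT = 4088 * 2.78 * 28
Q = 318210 kJ

318210


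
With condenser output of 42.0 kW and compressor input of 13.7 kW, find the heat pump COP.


COP_hp = Q_cond / W
COP_hp = 42.0 / 13.7
COP_hp = 3.066

3.066


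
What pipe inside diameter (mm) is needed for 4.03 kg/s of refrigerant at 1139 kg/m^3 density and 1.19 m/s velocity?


A = m_dot / (rho * v) = 4.03 / (1139 * 1.19) = 0.002973270081 m^2
d = sqrt(4*A/pi) * 1000
d = 61.5 mm

61.5


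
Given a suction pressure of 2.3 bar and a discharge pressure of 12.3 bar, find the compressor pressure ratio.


PR = P_high / P_low
PR = 12.3 / 2.3
PR = 5.348

5.348


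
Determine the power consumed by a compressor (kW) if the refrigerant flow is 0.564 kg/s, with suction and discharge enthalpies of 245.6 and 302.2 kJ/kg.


dh = 302.2 - 245.6 = 56.6 kJ/kg
W = m_dot * dh = 0.564 * 56.6 = 31.92 kW

31.92


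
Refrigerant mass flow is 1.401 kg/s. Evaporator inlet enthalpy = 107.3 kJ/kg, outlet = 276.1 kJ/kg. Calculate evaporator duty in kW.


dh = 276.1 - 107.3 = 168.8 kJ/kg
Q_evap = m_dot * dh = 1.401 * 168.8
Q_evap = 236.49 kW

236.49


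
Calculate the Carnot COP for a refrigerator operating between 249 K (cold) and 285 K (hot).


dT = 285 - 249 = 36 K
COP_carnot = T_cold / dT = 249 / 36
COP_carnot = 6.917

6.917


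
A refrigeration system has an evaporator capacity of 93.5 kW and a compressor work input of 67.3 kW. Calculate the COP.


COP = Q_evap / W
COP = 93.5 / 67.3
COP = 1.389

1.389


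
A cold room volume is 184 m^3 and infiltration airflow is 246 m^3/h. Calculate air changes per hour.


ACH = flow / volume
ACH = 246 / 184
ACH = 1.337

1.337


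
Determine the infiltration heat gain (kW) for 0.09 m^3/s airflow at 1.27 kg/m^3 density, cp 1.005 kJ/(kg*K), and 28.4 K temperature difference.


Q = V_dot * rho * cp * dT
Q = 0.09 * 1.27 * 1.005 * 28.4
Q = 3.262 kW

3.262


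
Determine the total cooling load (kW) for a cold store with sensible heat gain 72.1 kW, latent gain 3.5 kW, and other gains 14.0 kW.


Q_total = Q_s + Q_l + Q_misc
Q_total = 72.1 + 3.5 + 14.0
Q_total = 89.6 kW

89.6


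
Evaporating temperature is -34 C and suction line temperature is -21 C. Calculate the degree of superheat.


Superheat = T_suction - T_evap
Superheat = -21 - (-34)
Superheat = 13 K

13


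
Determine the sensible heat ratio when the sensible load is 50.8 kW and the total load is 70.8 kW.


SHR = Q_sensible / Q_total
SHR = 50.8 / 70.8
SHR = 0.718

0.718


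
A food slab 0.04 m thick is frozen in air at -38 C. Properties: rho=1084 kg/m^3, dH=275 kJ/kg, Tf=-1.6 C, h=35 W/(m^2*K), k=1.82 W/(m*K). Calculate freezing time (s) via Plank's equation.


dT = -1.6 - (-38) = 36.4 K
term1 = a/(2h) = 0.04/(2*35) = 0.0005714285714
term2 = a^2/(8k) = 0.04^2/(8*1.82) = 0.0001098901099
t = rho*dH*1000/dT * (term1 + term2)
t = 1084*275*1000/36.4 * (0.0005714285714 + 0.0001098901099)
t = 5580 s

5580


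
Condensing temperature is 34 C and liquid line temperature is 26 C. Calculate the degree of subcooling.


Subcooling = T_cond - T_liquid
Subcooling = 34 - 26
Subcooling = 8 K

8


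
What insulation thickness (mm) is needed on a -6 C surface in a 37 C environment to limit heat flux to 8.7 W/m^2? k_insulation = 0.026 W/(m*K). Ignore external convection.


dT = 37 - (-6) = 43 K
thickness = k * dT / q_max * 1000
thickness = 0.026 * 43 / 8.7 * 1000
thickness = 128.5 mm

128.5


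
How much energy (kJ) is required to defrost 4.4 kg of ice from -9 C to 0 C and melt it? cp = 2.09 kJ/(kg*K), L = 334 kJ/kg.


Sensible heat = cp * dT = 2.09 * 9 = 18.81 kJ/kg
Total per kg = 18.81 + 334 = 352.81 kJ/kg
Q = m * total = 4.4 * 352.81
Q = 1552.4 kJ

1552.4


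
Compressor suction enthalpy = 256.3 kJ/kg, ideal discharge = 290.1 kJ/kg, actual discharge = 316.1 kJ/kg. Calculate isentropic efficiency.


dh_ideal = 290.1 - 256.3 = 33.8 kJ/kg
dh_actual = 316.1 - 256.3 = 59.8 kJ/kg
eta_s = dh_ideal / dh_actual = 33.8 / 59.8
eta_s = 0.5652

0.5652


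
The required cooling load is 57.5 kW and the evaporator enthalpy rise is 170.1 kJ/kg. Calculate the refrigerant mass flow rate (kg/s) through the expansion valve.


m_dot = Q / dh
m_dot = 57.5 / 170.1
m_dot = 0.338 kg/s

0.338


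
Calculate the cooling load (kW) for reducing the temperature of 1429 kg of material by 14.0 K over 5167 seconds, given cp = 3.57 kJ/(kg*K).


Q = m * cp * dT / t
Q = 1429 * 3.57 * 14.0 / 5167
Q = 13.823 kW

13.823


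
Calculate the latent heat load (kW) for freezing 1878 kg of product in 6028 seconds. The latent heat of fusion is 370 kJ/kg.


Q_lat = m * h_fg / t
Q_lat = 1878 * 370 / 6028
Q_lat = 115.27 kW

115.27


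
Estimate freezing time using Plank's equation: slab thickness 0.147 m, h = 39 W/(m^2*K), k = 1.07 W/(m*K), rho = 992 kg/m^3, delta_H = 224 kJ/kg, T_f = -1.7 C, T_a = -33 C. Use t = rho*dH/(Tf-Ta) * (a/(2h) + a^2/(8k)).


dT = -1.7 - (-33) = 31.3 K
term1 = a/(2h) = 0.147/(2*39) = 0.001884615385
term2 = a^2/(8k) = 0.147^2/(8*1.07) = 0.002524415888
t = rho*dH*1000/dT * (term1 + term2)
t = 992*224*1000/31.3 * (0.001884615385 + 0.002524415888)
t = 31301 s

31301


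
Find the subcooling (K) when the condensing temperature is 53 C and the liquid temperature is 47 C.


Subcooling = T_cond - T_liquid
Subcooling = 53 - 47
Subcooling = 6 K

6


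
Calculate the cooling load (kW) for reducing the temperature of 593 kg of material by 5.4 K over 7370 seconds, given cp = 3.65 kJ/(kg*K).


Q = m * cp * dT / t
Q = 593 * 3.65 * 5.4 / 7370
Q = 1.586 kW

1.586


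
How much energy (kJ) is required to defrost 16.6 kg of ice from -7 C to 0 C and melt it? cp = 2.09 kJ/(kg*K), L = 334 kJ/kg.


Sensible heat = cp * dT = 2.09 * 7 = 14.63 kJ/kg
Total per kg = 14.63 + 334 = 348.63 kJ/kg
Q = m * total = 16.6 * 348.63
Q = 5787.3 kJ

5787.3
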